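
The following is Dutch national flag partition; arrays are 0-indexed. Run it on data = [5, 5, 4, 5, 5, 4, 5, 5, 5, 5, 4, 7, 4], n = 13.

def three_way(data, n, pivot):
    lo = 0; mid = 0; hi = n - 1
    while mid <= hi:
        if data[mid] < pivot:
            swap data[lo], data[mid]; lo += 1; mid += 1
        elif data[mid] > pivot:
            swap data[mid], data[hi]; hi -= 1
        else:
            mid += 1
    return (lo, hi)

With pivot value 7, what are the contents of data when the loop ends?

[5, 5, 4, 5, 5, 4, 5, 5, 5, 5, 4, 4, 7]

pivot = 7; lo=0, mid=0, hi=12
data[mid]=5<7: swap data[0],data[0]; lo=1,mid=1 → [5, 5, 4, 5, 5, 4, 5, 5, 5, 5, 4, 7, 4]
data[mid]=5<7: swap data[1],data[1]; lo=2,mid=2 → [5, 5, 4, 5, 5, 4, 5, 5, 5, 5, 4, 7, 4]
data[mid]=4<7: swap data[2],data[2]; lo=3,mid=3 → [5, 5, 4, 5, 5, 4, 5, 5, 5, 5, 4, 7, 4]
data[mid]=5<7: swap data[3],data[3]; lo=4,mid=4 → [5, 5, 4, 5, 5, 4, 5, 5, 5, 5, 4, 7, 4]
data[mid]=5<7: swap data[4],data[4]; lo=5,mid=5 → [5, 5, 4, 5, 5, 4, 5, 5, 5, 5, 4, 7, 4]
data[mid]=4<7: swap data[5],data[5]; lo=6,mid=6 → [5, 5, 4, 5, 5, 4, 5, 5, 5, 5, 4, 7, 4]
data[mid]=5<7: swap data[6],data[6]; lo=7,mid=7 → [5, 5, 4, 5, 5, 4, 5, 5, 5, 5, 4, 7, 4]
data[mid]=5<7: swap data[7],data[7]; lo=8,mid=8 → [5, 5, 4, 5, 5, 4, 5, 5, 5, 5, 4, 7, 4]
data[mid]=5<7: swap data[8],data[8]; lo=9,mid=9 → [5, 5, 4, 5, 5, 4, 5, 5, 5, 5, 4, 7, 4]
data[mid]=5<7: swap data[9],data[9]; lo=10,mid=10 → [5, 5, 4, 5, 5, 4, 5, 5, 5, 5, 4, 7, 4]
data[mid]=4<7: swap data[10],data[10]; lo=11,mid=11 → [5, 5, 4, 5, 5, 4, 5, 5, 5, 5, 4, 7, 4]
data[mid]=7=7: mid=12
data[mid]=4<7: swap data[11],data[12]; lo=12,mid=13 → [5, 5, 4, 5, 5, 4, 5, 5, 5, 5, 4, 4, 7]
end: lo=12, hi=12; data = [5, 5, 4, 5, 5, 4, 5, 5, 5, 5, 4, 4, 7]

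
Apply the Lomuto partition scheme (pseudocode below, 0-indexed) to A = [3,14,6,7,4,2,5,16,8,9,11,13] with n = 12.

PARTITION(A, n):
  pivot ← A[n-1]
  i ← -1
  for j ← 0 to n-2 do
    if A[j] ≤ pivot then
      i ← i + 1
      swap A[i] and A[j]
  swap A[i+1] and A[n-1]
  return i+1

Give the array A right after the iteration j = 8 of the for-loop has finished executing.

pivot=13, i=-1
j=0: 3≤13, i=0, swap(0,0) ⇒ [3,14,6,7,4,2,5,16,8,9,11,13]
j=1: 14>13, skip
j=2: 6≤13, i=1, swap(1,2) ⇒ [3,6,14,7,4,2,5,16,8,9,11,13]
j=3: 7≤13, i=2, swap(2,3) ⇒ [3,6,7,14,4,2,5,16,8,9,11,13]
j=4: 4≤13, i=3, swap(3,4) ⇒ [3,6,7,4,14,2,5,16,8,9,11,13]
j=5: 2≤13, i=4, swap(4,5) ⇒ [3,6,7,4,2,14,5,16,8,9,11,13]
j=6: 5≤13, i=5, swap(5,6) ⇒ [3,6,7,4,2,5,14,16,8,9,11,13]
j=7: 16>13, skip
j=8: 8≤13, i=6, swap(6,8) ⇒ [3,6,7,4,2,5,8,16,14,9,11,13]
(after j=8) A = [3,6,7,4,2,5,8,16,14,9,11,13]

[3,6,7,4,2,5,8,16,14,9,11,13]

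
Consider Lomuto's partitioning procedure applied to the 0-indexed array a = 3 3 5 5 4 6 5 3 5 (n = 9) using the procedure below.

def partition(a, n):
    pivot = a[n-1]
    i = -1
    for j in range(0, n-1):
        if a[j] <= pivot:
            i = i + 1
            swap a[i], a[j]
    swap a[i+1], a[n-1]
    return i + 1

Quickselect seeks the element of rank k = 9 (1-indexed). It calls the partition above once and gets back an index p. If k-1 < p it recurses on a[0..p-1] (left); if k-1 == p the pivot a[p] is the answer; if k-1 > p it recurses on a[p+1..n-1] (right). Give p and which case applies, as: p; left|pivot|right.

pivot=5, i=-1
j=0: 3≤5, i=0, swap(0,0) ⇒ 3 3 5 5 4 6 5 3 5
j=1: 3≤5, i=1, swap(1,1) ⇒ 3 3 5 5 4 6 5 3 5
j=2: 5≤5, i=2, swap(2,2) ⇒ 3 3 5 5 4 6 5 3 5
j=3: 5≤5, i=3, swap(3,3) ⇒ 3 3 5 5 4 6 5 3 5
j=4: 4≤5, i=4, swap(4,4) ⇒ 3 3 5 5 4 6 5 3 5
j=5: 6>5, skip
j=6: 5≤5, i=5, swap(5,6) ⇒ 3 3 5 5 4 5 6 3 5
j=7: 3≤5, i=6, swap(6,7) ⇒ 3 3 5 5 4 5 3 6 5
swap(7,8) ⇒ 3 3 5 5 4 5 3 5 6; return 7
p = 7; k-1 = 8 > 7 ⇒ right

7; right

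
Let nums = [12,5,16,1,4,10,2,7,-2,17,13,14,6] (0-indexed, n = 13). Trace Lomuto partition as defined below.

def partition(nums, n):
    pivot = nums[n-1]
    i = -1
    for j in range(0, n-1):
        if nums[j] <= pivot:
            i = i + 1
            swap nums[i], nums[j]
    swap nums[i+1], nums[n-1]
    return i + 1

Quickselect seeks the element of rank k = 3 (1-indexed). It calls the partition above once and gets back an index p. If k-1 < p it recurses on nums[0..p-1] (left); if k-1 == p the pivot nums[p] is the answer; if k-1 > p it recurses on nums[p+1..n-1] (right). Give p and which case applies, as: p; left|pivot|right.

5; left

pivot = nums[12] = 6; i = -1
j=0: nums[0]=12 > 6 → no swap
j=1: nums[1]=5 ≤ 6 → i=0, swap nums[0],nums[1] → [5,12,16,1,4,10,2,7,-2,17,13,14,6]
j=2: nums[2]=16 > 6 → no swap
j=3: nums[3]=1 ≤ 6 → i=1, swap nums[1],nums[3] → [5,1,16,12,4,10,2,7,-2,17,13,14,6]
j=4: nums[4]=4 ≤ 6 → i=2, swap nums[2],nums[4] → [5,1,4,12,16,10,2,7,-2,17,13,14,6]
j=5: nums[5]=10 > 6 → no swap
j=6: nums[6]=2 ≤ 6 → i=3, swap nums[3],nums[6] → [5,1,4,2,16,10,12,7,-2,17,13,14,6]
j=7: nums[7]=7 > 6 → no swap
j=8: nums[8]=-2 ≤ 6 → i=4, swap nums[4],nums[8] → [5,1,4,2,-2,10,12,7,16,17,13,14,6]
j=9: nums[9]=17 > 6 → no swap
j=10: nums[10]=13 > 6 → no swap
j=11: nums[11]=14 > 6 → no swap
final swap nums[5],nums[12] → [5,1,4,2,-2,6,12,7,16,17,13,14,10]; return 5
p = 5; k-1 = 2 < 5 ⇒ left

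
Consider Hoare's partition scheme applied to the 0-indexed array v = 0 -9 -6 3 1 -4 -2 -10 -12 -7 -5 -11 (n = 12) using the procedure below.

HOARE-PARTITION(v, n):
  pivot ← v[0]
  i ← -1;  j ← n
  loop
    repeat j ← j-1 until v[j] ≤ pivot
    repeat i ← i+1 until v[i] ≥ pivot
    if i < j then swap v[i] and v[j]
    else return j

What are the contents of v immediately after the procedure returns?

pivot = v[0] = 0; i = -1, j = 12
j→11 (v[11]=-11≤0), i→0 (v[0]=0≥0); i<j, swap → -11 -9 -6 3 1 -4 -2 -10 -12 -7 -5 0
j→10 (v[10]=-5≤0), i→3 (v[3]=3≥0); i<j, swap → -11 -9 -6 -5 1 -4 -2 -10 -12 -7 3 0
j→9 (v[9]=-7≤0), i→4 (v[4]=1≥0); i<j, swap → -11 -9 -6 -5 -7 -4 -2 -10 -12 1 3 0
j→8, i→9; i≥j, return j=8. v = -11 -9 -6 -5 -7 -4 -2 -10 -12 1 3 0

-11 -9 -6 -5 -7 -4 -2 -10 -12 1 3 0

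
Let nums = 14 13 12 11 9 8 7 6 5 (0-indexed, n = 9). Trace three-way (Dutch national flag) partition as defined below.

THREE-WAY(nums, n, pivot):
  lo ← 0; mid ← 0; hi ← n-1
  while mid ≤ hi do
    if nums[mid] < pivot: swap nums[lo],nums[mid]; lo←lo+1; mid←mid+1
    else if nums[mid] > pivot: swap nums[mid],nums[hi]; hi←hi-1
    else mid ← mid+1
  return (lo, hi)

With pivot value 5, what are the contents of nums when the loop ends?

lo=0 mid=0 hi=8
14>5: swap(0,8), hi=7 ⇒ 5 13 12 11 9 8 7 6 14
5=5: mid=1
13>5: swap(1,7), hi=6 ⇒ 5 6 12 11 9 8 7 13 14
6>5: swap(1,6), hi=5 ⇒ 5 7 12 11 9 8 6 13 14
7>5: swap(1,5), hi=4 ⇒ 5 8 12 11 9 7 6 13 14
8>5: swap(1,4), hi=3 ⇒ 5 9 12 11 8 7 6 13 14
9>5: swap(1,3), hi=2 ⇒ 5 11 12 9 8 7 6 13 14
11>5: swap(1,2), hi=1 ⇒ 5 12 11 9 8 7 6 13 14
12>5: swap(1,1), hi=0 ⇒ 5 12 11 9 8 7 6 13 14
done. lo=0 hi=0; nums=5 12 11 9 8 7 6 13 14

5 12 11 9 8 7 6 13 14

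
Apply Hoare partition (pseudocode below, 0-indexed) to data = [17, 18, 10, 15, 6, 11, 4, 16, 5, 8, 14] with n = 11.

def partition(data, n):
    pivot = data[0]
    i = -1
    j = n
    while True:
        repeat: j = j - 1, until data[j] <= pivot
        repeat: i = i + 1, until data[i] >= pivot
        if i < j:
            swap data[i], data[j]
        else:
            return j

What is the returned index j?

8

pivot = data[0] = 17; i = -1, j = 11
j→10 (data[10]=14≤17), i→0 (data[0]=17≥17); i<j, swap → [14, 18, 10, 15, 6, 11, 4, 16, 5, 8, 17]
j→9 (data[9]=8≤17), i→1 (data[1]=18≥17); i<j, swap → [14, 8, 10, 15, 6, 11, 4, 16, 5, 18, 17]
j→8, i→9; i≥j, return j=8. data = [14, 8, 10, 15, 6, 11, 4, 16, 5, 18, 17]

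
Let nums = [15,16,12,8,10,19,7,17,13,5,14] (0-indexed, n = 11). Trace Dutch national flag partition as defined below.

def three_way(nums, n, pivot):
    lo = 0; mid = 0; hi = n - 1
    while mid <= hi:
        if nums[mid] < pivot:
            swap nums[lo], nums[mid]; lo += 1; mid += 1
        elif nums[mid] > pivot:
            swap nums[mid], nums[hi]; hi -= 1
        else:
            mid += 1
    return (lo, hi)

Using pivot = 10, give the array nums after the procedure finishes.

pivot = 10; lo=0, mid=0, hi=10
nums[mid]=15>10: swap nums[0],nums[10]; hi=9 → [14,16,12,8,10,19,7,17,13,5,15]
nums[mid]=14>10: swap nums[0],nums[9]; hi=8 → [5,16,12,8,10,19,7,17,13,14,15]
nums[mid]=5<10: swap nums[0],nums[0]; lo=1,mid=1 → [5,16,12,8,10,19,7,17,13,14,15]
nums[mid]=16>10: swap nums[1],nums[8]; hi=7 → [5,13,12,8,10,19,7,17,16,14,15]
nums[mid]=13>10: swap nums[1],nums[7]; hi=6 → [5,17,12,8,10,19,7,13,16,14,15]
nums[mid]=17>10: swap nums[1],nums[6]; hi=5 → [5,7,12,8,10,19,17,13,16,14,15]
nums[mid]=7<10: swap nums[1],nums[1]; lo=2,mid=2 → [5,7,12,8,10,19,17,13,16,14,15]
nums[mid]=12>10: swap nums[2],nums[5]; hi=4 → [5,7,19,8,10,12,17,13,16,14,15]
nums[mid]=19>10: swap nums[2],nums[4]; hi=3 → [5,7,10,8,19,12,17,13,16,14,15]
nums[mid]=10=10: mid=3
nums[mid]=8<10: swap nums[2],nums[3]; lo=3,mid=4 → [5,7,8,10,19,12,17,13,16,14,15]
end: lo=3, hi=3; nums = [5,7,8,10,19,12,17,13,16,14,15]

[5,7,8,10,19,12,17,13,16,14,15]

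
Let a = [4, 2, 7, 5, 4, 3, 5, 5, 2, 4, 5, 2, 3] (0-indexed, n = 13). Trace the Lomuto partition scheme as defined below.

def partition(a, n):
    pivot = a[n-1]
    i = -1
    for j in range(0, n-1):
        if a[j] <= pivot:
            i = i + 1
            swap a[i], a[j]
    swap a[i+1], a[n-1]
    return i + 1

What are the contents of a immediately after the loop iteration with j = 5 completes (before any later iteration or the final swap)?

pivot=3, i=-1
j=0: 4>3, skip
j=1: 2≤3, i=0, swap(0,1) ⇒ [2, 4, 7, 5, 4, 3, 5, 5, 2, 4, 5, 2, 3]
j=2: 7>3, skip
j=3: 5>3, skip
j=4: 4>3, skip
j=5: 3≤3, i=1, swap(1,5) ⇒ [2, 3, 7, 5, 4, 4, 5, 5, 2, 4, 5, 2, 3]
(after j=5) a = [2, 3, 7, 5, 4, 4, 5, 5, 2, 4, 5, 2, 3]

[2, 3, 7, 5, 4, 4, 5, 5, 2, 4, 5, 2, 3]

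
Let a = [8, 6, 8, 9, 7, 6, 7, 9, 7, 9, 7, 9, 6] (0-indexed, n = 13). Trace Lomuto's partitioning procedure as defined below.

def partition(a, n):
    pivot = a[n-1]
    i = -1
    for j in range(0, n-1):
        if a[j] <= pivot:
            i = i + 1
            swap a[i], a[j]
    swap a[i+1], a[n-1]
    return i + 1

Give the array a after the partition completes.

[6, 6, 6, 9, 7, 8, 7, 9, 7, 9, 7, 9, 8]

pivot=6, i=-1
j=0: 8>6, skip
j=1: 6≤6, i=0, swap(0,1) ⇒ [6, 8, 8, 9, 7, 6, 7, 9, 7, 9, 7, 9, 6]
j=2: 8>6, skip
j=3: 9>6, skip
j=4: 7>6, skip
j=5: 6≤6, i=1, swap(1,5) ⇒ [6, 6, 8, 9, 7, 8, 7, 9, 7, 9, 7, 9, 6]
j=6: 7>6, skip
j=7: 9>6, skip
j=8: 7>6, skip
j=9: 9>6, skip
j=10: 7>6, skip
j=11: 9>6, skip
swap(2,12) ⇒ [6, 6, 6, 9, 7, 8, 7, 9, 7, 9, 7, 9, 8]; return 2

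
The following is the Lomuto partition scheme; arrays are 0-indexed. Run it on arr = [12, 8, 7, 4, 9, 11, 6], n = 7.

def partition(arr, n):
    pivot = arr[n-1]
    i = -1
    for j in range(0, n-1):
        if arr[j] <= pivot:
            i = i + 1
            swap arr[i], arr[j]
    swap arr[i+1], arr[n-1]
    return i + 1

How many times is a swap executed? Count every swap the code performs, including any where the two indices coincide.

pivot=6, i=-1
j=0: 12>6, skip
j=1: 8>6, skip
j=2: 7>6, skip
j=3: 4≤6, i=0, swap(0,3) ⇒ [4, 8, 7, 12, 9, 11, 6]
j=4: 9>6, skip
j=5: 11>6, skip
swap(1,6) ⇒ [4, 6, 7, 12, 9, 11, 8]; return 1

2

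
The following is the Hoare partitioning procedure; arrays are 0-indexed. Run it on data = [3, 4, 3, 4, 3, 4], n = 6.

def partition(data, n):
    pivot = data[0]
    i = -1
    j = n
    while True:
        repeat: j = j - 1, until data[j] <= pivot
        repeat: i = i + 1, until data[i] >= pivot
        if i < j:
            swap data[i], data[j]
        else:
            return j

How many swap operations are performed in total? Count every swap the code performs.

2

pivot=3
j stops at 4 (3), i stops at 0 (3); swap ⇒ [3, 4, 3, 4, 3, 4]
j stops at 2 (3), i stops at 1 (4); swap ⇒ [3, 3, 4, 4, 3, 4]
j stops at 1, i stops at 2; i≥j ⇒ return 1. data=[3, 3, 4, 4, 3, 4]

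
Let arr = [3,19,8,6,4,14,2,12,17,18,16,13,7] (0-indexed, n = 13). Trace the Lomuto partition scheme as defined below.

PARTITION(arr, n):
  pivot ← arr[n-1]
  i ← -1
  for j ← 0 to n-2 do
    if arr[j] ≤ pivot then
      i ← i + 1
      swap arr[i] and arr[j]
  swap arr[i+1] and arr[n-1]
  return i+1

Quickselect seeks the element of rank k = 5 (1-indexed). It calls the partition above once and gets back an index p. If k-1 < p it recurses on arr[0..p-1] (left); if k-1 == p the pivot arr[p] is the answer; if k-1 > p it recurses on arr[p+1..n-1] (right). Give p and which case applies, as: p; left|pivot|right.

pivot=7, i=-1
j=0: 3≤7, i=0, swap(0,0) ⇒ [3,19,8,6,4,14,2,12,17,18,16,13,7]
j=1: 19>7, skip
j=2: 8>7, skip
j=3: 6≤7, i=1, swap(1,3) ⇒ [3,6,8,19,4,14,2,12,17,18,16,13,7]
j=4: 4≤7, i=2, swap(2,4) ⇒ [3,6,4,19,8,14,2,12,17,18,16,13,7]
j=5: 14>7, skip
j=6: 2≤7, i=3, swap(3,6) ⇒ [3,6,4,2,8,14,19,12,17,18,16,13,7]
j=7: 12>7, skip
j=8: 17>7, skip
j=9: 18>7, skip
j=10: 16>7, skip
j=11: 13>7, skip
swap(4,12) ⇒ [3,6,4,2,7,14,19,12,17,18,16,13,8]; return 4
p = 4; k-1 = 4 == 4 ⇒ pivot

4; pivot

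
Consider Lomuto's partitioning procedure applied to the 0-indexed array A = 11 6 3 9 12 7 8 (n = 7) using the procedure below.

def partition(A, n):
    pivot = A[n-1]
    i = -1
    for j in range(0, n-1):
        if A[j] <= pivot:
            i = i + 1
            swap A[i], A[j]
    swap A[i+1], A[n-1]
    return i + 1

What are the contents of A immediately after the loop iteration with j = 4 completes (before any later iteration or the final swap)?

pivot = A[6] = 8; i = -1
j=0: A[0]=11 > 8 → no swap
j=1: A[1]=6 ≤ 8 → i=0, swap A[0],A[1] → 6 11 3 9 12 7 8
j=2: A[2]=3 ≤ 8 → i=1, swap A[1],A[2] → 6 3 11 9 12 7 8
j=3: A[3]=9 > 8 → no swap
j=4: A[4]=12 > 8 → no swap
(after j=4) A = 6 3 11 9 12 7 8

6 3 11 9 12 7 8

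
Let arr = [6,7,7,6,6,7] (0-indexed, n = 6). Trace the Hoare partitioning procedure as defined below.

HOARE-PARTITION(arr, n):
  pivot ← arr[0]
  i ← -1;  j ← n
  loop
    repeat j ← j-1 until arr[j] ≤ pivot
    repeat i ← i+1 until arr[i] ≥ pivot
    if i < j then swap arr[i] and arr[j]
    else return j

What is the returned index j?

pivot=6
j stops at 4 (6), i stops at 0 (6); swap ⇒ [6,7,7,6,6,7]
j stops at 3 (6), i stops at 1 (7); swap ⇒ [6,6,7,7,6,7]
j stops at 1, i stops at 2; i≥j ⇒ return 1. arr=[6,6,7,7,6,7]

1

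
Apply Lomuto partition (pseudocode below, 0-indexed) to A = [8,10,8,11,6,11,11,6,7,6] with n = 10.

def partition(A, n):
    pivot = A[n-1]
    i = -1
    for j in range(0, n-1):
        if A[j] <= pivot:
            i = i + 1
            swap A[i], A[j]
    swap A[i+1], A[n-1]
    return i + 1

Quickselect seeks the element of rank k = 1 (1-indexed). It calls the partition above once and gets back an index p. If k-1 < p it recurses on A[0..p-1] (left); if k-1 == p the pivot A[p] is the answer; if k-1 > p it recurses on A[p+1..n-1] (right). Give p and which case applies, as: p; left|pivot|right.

pivot = A[9] = 6; i = -1
j=0: A[0]=8 > 6 → no swap
j=1: A[1]=10 > 6 → no swap
j=2: A[2]=8 > 6 → no swap
j=3: A[3]=11 > 6 → no swap
j=4: A[4]=6 ≤ 6 → i=0, swap A[0],A[4] → [6,10,8,11,8,11,11,6,7,6]
j=5: A[5]=11 > 6 → no swap
j=6: A[6]=11 > 6 → no swap
j=7: A[7]=6 ≤ 6 → i=1, swap A[1],A[7] → [6,6,8,11,8,11,11,10,7,6]
j=8: A[8]=7 > 6 → no swap
final swap A[2],A[9] → [6,6,6,11,8,11,11,10,7,8]; return 2
p = 2; k-1 = 0 < 2 ⇒ left

2; left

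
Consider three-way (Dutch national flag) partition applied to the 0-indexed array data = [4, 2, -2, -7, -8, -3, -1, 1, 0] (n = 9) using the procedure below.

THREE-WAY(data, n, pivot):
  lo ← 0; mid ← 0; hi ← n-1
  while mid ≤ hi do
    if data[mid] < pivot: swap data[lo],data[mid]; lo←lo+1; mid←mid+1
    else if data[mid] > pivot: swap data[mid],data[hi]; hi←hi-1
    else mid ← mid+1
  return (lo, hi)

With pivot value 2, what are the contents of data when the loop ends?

[0, -2, -7, -8, -3, -1, 1, 2, 4]

pivot = 2; lo=0, mid=0, hi=8
data[mid]=4>2: swap data[0],data[8]; hi=7 → [0, 2, -2, -7, -8, -3, -1, 1, 4]
data[mid]=0<2: swap data[0],data[0]; lo=1,mid=1 → [0, 2, -2, -7, -8, -3, -1, 1, 4]
data[mid]=2=2: mid=2
data[mid]=-2<2: swap data[1],data[2]; lo=2,mid=3 → [0, -2, 2, -7, -8, -3, -1, 1, 4]
data[mid]=-7<2: swap data[2],data[3]; lo=3,mid=4 → [0, -2, -7, 2, -8, -3, -1, 1, 4]
data[mid]=-8<2: swap data[3],data[4]; lo=4,mid=5 → [0, -2, -7, -8, 2, -3, -1, 1, 4]
data[mid]=-3<2: swap data[4],data[5]; lo=5,mid=6 → [0, -2, -7, -8, -3, 2, -1, 1, 4]
data[mid]=-1<2: swap data[5],data[6]; lo=6,mid=7 → [0, -2, -7, -8, -3, -1, 2, 1, 4]
data[mid]=1<2: swap data[6],data[7]; lo=7,mid=8 → [0, -2, -7, -8, -3, -1, 1, 2, 4]
end: lo=7, hi=7; data = [0, -2, -7, -8, -3, -1, 1, 2, 4]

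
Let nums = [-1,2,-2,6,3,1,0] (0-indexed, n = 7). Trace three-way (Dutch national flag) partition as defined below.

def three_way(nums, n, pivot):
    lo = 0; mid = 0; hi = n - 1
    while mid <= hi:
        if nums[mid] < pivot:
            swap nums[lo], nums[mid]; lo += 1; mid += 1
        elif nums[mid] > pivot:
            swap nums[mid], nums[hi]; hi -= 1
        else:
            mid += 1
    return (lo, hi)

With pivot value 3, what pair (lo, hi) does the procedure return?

lo=0 mid=0 hi=6
-1<3: swap(0,0), lo=1 mid=1 ⇒ [-1,2,-2,6,3,1,0]
2<3: swap(1,1), lo=2 mid=2 ⇒ [-1,2,-2,6,3,1,0]
-2<3: swap(2,2), lo=3 mid=3 ⇒ [-1,2,-2,6,3,1,0]
6>3: swap(3,6), hi=5 ⇒ [-1,2,-2,0,3,1,6]
0<3: swap(3,3), lo=4 mid=4 ⇒ [-1,2,-2,0,3,1,6]
3=3: mid=5
1<3: swap(4,5), lo=5 mid=6 ⇒ [-1,2,-2,0,1,3,6]
done. lo=5 hi=5; nums=[-1,2,-2,0,1,3,6]

(5, 5)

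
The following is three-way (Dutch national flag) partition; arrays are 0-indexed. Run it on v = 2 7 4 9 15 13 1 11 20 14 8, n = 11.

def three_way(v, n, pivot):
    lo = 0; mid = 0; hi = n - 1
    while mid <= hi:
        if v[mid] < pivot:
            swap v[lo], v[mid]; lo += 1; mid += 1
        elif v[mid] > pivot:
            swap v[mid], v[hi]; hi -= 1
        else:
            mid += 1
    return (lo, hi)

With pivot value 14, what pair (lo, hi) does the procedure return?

lo=0 mid=0 hi=10
2<14: swap(0,0), lo=1 mid=1 ⇒ 2 7 4 9 15 13 1 11 20 14 8
7<14: swap(1,1), lo=2 mid=2 ⇒ 2 7 4 9 15 13 1 11 20 14 8
4<14: swap(2,2), lo=3 mid=3 ⇒ 2 7 4 9 15 13 1 11 20 14 8
9<14: swap(3,3), lo=4 mid=4 ⇒ 2 7 4 9 15 13 1 11 20 14 8
15>14: swap(4,10), hi=9 ⇒ 2 7 4 9 8 13 1 11 20 14 15
8<14: swap(4,4), lo=5 mid=5 ⇒ 2 7 4 9 8 13 1 11 20 14 15
13<14: swap(5,5), lo=6 mid=6 ⇒ 2 7 4 9 8 13 1 11 20 14 15
1<14: swap(6,6), lo=7 mid=7 ⇒ 2 7 4 9 8 13 1 11 20 14 15
11<14: swap(7,7), lo=8 mid=8 ⇒ 2 7 4 9 8 13 1 11 20 14 15
20>14: swap(8,9), hi=8 ⇒ 2 7 4 9 8 13 1 11 14 20 15
14=14: mid=9
done. lo=8 hi=8; v=2 7 4 9 8 13 1 11 14 20 15

(8, 8)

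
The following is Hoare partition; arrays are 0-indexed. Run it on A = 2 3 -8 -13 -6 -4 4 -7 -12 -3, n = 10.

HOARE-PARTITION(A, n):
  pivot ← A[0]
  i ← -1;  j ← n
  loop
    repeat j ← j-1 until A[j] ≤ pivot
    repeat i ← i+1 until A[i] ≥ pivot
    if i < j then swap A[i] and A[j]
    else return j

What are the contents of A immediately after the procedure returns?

pivot = A[0] = 2; i = -1, j = 10
j→9 (A[9]=-3≤2), i→0 (A[0]=2≥2); i<j, swap → -3 3 -8 -13 -6 -4 4 -7 -12 2
j→8 (A[8]=-12≤2), i→1 (A[1]=3≥2); i<j, swap → -3 -12 -8 -13 -6 -4 4 -7 3 2
j→7 (A[7]=-7≤2), i→6 (A[6]=4≥2); i<j, swap → -3 -12 -8 -13 -6 -4 -7 4 3 2
j→6, i→7; i≥j, return j=6. A = -3 -12 -8 -13 -6 -4 -7 4 3 2

-3 -12 -8 -13 -6 -4 -7 4 3 2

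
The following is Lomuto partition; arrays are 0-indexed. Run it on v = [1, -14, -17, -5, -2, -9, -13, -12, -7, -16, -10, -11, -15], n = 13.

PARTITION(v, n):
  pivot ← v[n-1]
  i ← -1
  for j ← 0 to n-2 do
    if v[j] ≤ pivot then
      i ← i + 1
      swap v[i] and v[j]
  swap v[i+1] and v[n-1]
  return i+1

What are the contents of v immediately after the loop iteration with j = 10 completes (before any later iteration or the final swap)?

[-17, -16, 1, -5, -2, -9, -13, -12, -7, -14, -10, -11, -15]

pivot = v[12] = -15; i = -1
j=0: v[0]=1 > -15 → no swap
j=1: v[1]=-14 > -15 → no swap
j=2: v[2]=-17 ≤ -15 → i=0, swap v[0],v[2] → [-17, -14, 1, -5, -2, -9, -13, -12, -7, -16, -10, -11, -15]
j=3: v[3]=-5 > -15 → no swap
j=4: v[4]=-2 > -15 → no swap
j=5: v[5]=-9 > -15 → no swap
j=6: v[6]=-13 > -15 → no swap
j=7: v[7]=-12 > -15 → no swap
j=8: v[8]=-7 > -15 → no swap
j=9: v[9]=-16 ≤ -15 → i=1, swap v[1],v[9] → [-17, -16, 1, -5, -2, -9, -13, -12, -7, -14, -10, -11, -15]
j=10: v[10]=-10 > -15 → no swap
(after j=10) v = [-17, -16, 1, -5, -2, -9, -13, -12, -7, -14, -10, -11, -15]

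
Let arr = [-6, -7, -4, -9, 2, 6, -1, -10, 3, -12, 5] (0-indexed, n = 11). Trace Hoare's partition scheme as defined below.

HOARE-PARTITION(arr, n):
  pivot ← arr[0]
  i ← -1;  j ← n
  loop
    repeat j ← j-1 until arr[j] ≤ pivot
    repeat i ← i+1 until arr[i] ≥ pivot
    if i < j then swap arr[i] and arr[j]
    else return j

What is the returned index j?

3

pivot=-6
j stops at 9 (-12), i stops at 0 (-6); swap ⇒ [-12, -7, -4, -9, 2, 6, -1, -10, 3, -6, 5]
j stops at 7 (-10), i stops at 2 (-4); swap ⇒ [-12, -7, -10, -9, 2, 6, -1, -4, 3, -6, 5]
j stops at 3, i stops at 4; i≥j ⇒ return 3. arr=[-12, -7, -10, -9, 2, 6, -1, -4, 3, -6, 5]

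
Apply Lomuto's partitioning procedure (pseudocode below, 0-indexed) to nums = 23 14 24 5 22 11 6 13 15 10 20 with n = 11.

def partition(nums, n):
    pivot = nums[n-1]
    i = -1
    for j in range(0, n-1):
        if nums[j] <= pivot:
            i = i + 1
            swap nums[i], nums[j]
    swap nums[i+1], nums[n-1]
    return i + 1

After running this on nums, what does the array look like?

14 5 11 6 13 15 10 20 24 23 22

pivot = nums[10] = 20; i = -1
j=0: nums[0]=23 > 20 → no swap
j=1: nums[1]=14 ≤ 20 → i=0, swap nums[0],nums[1] → 14 23 24 5 22 11 6 13 15 10 20
j=2: nums[2]=24 > 20 → no swap
j=3: nums[3]=5 ≤ 20 → i=1, swap nums[1],nums[3] → 14 5 24 23 22 11 6 13 15 10 20
j=4: nums[4]=22 > 20 → no swap
j=5: nums[5]=11 ≤ 20 → i=2, swap nums[2],nums[5] → 14 5 11 23 22 24 6 13 15 10 20
j=6: nums[6]=6 ≤ 20 → i=3, swap nums[3],nums[6] → 14 5 11 6 22 24 23 13 15 10 20
j=7: nums[7]=13 ≤ 20 → i=4, swap nums[4],nums[7] → 14 5 11 6 13 24 23 22 15 10 20
j=8: nums[8]=15 ≤ 20 → i=5, swap nums[5],nums[8] → 14 5 11 6 13 15 23 22 24 10 20
j=9: nums[9]=10 ≤ 20 → i=6, swap nums[6],nums[9] → 14 5 11 6 13 15 10 22 24 23 20
final swap nums[7],nums[10] → 14 5 11 6 13 15 10 20 24 23 22; return 7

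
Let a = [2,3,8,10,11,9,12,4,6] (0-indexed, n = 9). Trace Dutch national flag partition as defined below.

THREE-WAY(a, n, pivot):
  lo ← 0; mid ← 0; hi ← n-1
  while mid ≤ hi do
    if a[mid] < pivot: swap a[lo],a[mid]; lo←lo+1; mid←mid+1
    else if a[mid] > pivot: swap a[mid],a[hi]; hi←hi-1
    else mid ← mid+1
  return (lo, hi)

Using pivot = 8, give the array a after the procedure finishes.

[2,3,6,4,8,12,9,11,10]

lo=0 mid=0 hi=8
2<8: swap(0,0), lo=1 mid=1 ⇒ [2,3,8,10,11,9,12,4,6]
3<8: swap(1,1), lo=2 mid=2 ⇒ [2,3,8,10,11,9,12,4,6]
8=8: mid=3
10>8: swap(3,8), hi=7 ⇒ [2,3,8,6,11,9,12,4,10]
6<8: swap(2,3), lo=3 mid=4 ⇒ [2,3,6,8,11,9,12,4,10]
11>8: swap(4,7), hi=6 ⇒ [2,3,6,8,4,9,12,11,10]
4<8: swap(3,4), lo=4 mid=5 ⇒ [2,3,6,4,8,9,12,11,10]
9>8: swap(5,6), hi=5 ⇒ [2,3,6,4,8,12,9,11,10]
12>8: swap(5,5), hi=4 ⇒ [2,3,6,4,8,12,9,11,10]
done. lo=4 hi=4; a=[2,3,6,4,8,12,9,11,10]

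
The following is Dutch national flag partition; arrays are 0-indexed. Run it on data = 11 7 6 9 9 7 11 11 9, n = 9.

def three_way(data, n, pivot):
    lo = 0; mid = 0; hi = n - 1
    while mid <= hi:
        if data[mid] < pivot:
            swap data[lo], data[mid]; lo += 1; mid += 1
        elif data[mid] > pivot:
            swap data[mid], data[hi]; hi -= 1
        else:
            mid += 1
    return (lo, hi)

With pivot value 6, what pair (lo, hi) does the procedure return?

(0, 0)

lo=0 mid=0 hi=8
11>6: swap(0,8), hi=7 ⇒ 9 7 6 9 9 7 11 11 11
9>6: swap(0,7), hi=6 ⇒ 11 7 6 9 9 7 11 9 11
11>6: swap(0,6), hi=5 ⇒ 11 7 6 9 9 7 11 9 11
11>6: swap(0,5), hi=4 ⇒ 7 7 6 9 9 11 11 9 11
7>6: swap(0,4), hi=3 ⇒ 9 7 6 9 7 11 11 9 11
9>6: swap(0,3), hi=2 ⇒ 9 7 6 9 7 11 11 9 11
9>6: swap(0,2), hi=1 ⇒ 6 7 9 9 7 11 11 9 11
6=6: mid=1
7>6: swap(1,1), hi=0 ⇒ 6 7 9 9 7 11 11 9 11
done. lo=0 hi=0; data=6 7 9 9 7 11 11 9 11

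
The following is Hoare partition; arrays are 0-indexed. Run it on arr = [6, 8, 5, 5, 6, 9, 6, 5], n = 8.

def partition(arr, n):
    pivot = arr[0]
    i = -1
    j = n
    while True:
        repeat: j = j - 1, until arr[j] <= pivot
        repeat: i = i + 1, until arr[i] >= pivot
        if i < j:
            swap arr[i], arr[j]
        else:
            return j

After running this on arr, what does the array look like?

[5, 6, 5, 5, 6, 9, 8, 6]

pivot=6
j stops at 7 (5), i stops at 0 (6); swap ⇒ [5, 8, 5, 5, 6, 9, 6, 6]
j stops at 6 (6), i stops at 1 (8); swap ⇒ [5, 6, 5, 5, 6, 9, 8, 6]
j stops at 4, i stops at 4; i≥j ⇒ return 4. arr=[5, 6, 5, 5, 6, 9, 8, 6]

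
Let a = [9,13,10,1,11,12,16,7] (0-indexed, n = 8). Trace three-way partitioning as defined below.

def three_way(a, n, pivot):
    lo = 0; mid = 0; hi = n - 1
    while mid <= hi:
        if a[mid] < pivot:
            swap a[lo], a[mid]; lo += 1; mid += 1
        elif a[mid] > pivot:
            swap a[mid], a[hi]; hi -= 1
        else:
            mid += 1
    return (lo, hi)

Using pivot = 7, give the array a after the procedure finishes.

[1,7,10,11,12,16,13,9]

lo=0 mid=0 hi=7
9>7: swap(0,7), hi=6 ⇒ [7,13,10,1,11,12,16,9]
7=7: mid=1
13>7: swap(1,6), hi=5 ⇒ [7,16,10,1,11,12,13,9]
16>7: swap(1,5), hi=4 ⇒ [7,12,10,1,11,16,13,9]
12>7: swap(1,4), hi=3 ⇒ [7,11,10,1,12,16,13,9]
11>7: swap(1,3), hi=2 ⇒ [7,1,10,11,12,16,13,9]
1<7: swap(0,1), lo=1 mid=2 ⇒ [1,7,10,11,12,16,13,9]
10>7: swap(2,2), hi=1 ⇒ [1,7,10,11,12,16,13,9]
done. lo=1 hi=1; a=[1,7,10,11,12,16,13,9]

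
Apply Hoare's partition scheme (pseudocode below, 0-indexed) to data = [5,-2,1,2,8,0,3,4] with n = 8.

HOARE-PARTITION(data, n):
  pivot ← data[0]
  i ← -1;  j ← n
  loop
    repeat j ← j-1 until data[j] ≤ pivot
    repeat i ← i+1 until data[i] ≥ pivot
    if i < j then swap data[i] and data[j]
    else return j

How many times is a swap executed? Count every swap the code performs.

2

pivot = data[0] = 5; i = -1, j = 8
j→7 (data[7]=4≤5), i→0 (data[0]=5≥5); i<j, swap → [4,-2,1,2,8,0,3,5]
j→6 (data[6]=3≤5), i→4 (data[4]=8≥5); i<j, swap → [4,-2,1,2,3,0,8,5]
j→5, i→6; i≥j, return j=5. data = [4,-2,1,2,3,0,8,5]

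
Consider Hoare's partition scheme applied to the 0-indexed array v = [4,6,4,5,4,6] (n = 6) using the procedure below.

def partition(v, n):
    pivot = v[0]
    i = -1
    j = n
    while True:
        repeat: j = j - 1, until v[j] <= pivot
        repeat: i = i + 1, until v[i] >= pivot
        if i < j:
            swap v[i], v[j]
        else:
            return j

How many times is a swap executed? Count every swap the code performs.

2

pivot = v[0] = 4; i = -1, j = 6
j→4 (v[4]=4≤4), i→0 (v[0]=4≥4); i<j, swap → [4,6,4,5,4,6]
j→2 (v[2]=4≤4), i→1 (v[1]=6≥4); i<j, swap → [4,4,6,5,4,6]
j→1, i→2; i≥j, return j=1. v = [4,4,6,5,4,6]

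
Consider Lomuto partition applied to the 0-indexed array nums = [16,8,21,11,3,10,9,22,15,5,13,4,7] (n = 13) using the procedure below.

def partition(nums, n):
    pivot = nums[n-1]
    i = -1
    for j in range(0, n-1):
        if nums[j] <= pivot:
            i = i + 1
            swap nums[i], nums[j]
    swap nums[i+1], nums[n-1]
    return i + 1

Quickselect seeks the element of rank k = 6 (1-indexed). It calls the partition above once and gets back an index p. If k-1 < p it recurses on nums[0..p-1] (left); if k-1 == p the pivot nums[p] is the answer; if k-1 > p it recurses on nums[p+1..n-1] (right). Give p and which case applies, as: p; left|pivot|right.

3; right

pivot = nums[12] = 7; i = -1
j=0: nums[0]=16 > 7 → no swap
j=1: nums[1]=8 > 7 → no swap
j=2: nums[2]=21 > 7 → no swap
j=3: nums[3]=11 > 7 → no swap
j=4: nums[4]=3 ≤ 7 → i=0, swap nums[0],nums[4] → [3,8,21,11,16,10,9,22,15,5,13,4,7]
j=5: nums[5]=10 > 7 → no swap
j=6: nums[6]=9 > 7 → no swap
j=7: nums[7]=22 > 7 → no swap
j=8: nums[8]=15 > 7 → no swap
j=9: nums[9]=5 ≤ 7 → i=1, swap nums[1],nums[9] → [3,5,21,11,16,10,9,22,15,8,13,4,7]
j=10: nums[10]=13 > 7 → no swap
j=11: nums[11]=4 ≤ 7 → i=2, swap nums[2],nums[11] → [3,5,4,11,16,10,9,22,15,8,13,21,7]
final swap nums[3],nums[12] → [3,5,4,7,16,10,9,22,15,8,13,21,11]; return 3
p = 3; k-1 = 5 > 3 ⇒ right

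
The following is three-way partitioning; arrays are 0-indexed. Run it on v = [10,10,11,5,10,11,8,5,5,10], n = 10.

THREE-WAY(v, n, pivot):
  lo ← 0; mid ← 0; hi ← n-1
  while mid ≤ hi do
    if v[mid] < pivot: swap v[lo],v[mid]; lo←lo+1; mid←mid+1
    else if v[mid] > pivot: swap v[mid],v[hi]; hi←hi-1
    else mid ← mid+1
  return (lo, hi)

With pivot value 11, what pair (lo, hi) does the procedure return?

(8, 9)

lo=0 mid=0 hi=9
10<11: swap(0,0), lo=1 mid=1 ⇒ [10,10,11,5,10,11,8,5,5,10]
10<11: swap(1,1), lo=2 mid=2 ⇒ [10,10,11,5,10,11,8,5,5,10]
11=11: mid=3
5<11: swap(2,3), lo=3 mid=4 ⇒ [10,10,5,11,10,11,8,5,5,10]
10<11: swap(3,4), lo=4 mid=5 ⇒ [10,10,5,10,11,11,8,5,5,10]
11=11: mid=6
8<11: swap(4,6), lo=5 mid=7 ⇒ [10,10,5,10,8,11,11,5,5,10]
5<11: swap(5,7), lo=6 mid=8 ⇒ [10,10,5,10,8,5,11,11,5,10]
5<11: swap(6,8), lo=7 mid=9 ⇒ [10,10,5,10,8,5,5,11,11,10]
10<11: swap(7,9), lo=8 mid=10 ⇒ [10,10,5,10,8,5,5,10,11,11]
done. lo=8 hi=9; v=[10,10,5,10,8,5,5,10,11,11]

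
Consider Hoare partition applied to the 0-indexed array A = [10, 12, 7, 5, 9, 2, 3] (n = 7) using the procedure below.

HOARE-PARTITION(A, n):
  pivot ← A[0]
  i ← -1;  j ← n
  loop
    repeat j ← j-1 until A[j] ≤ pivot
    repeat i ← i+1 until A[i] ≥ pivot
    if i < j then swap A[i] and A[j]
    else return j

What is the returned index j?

pivot=10
j stops at 6 (3), i stops at 0 (10); swap ⇒ [3, 12, 7, 5, 9, 2, 10]
j stops at 5 (2), i stops at 1 (12); swap ⇒ [3, 2, 7, 5, 9, 12, 10]
j stops at 4, i stops at 5; i≥j ⇒ return 4. A=[3, 2, 7, 5, 9, 12, 10]

4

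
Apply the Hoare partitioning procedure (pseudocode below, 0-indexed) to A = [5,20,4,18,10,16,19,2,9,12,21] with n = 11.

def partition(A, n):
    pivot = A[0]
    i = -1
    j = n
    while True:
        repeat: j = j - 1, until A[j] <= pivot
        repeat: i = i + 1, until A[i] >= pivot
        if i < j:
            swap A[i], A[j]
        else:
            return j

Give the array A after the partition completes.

[2,4,20,18,10,16,19,5,9,12,21]

pivot=5
j stops at 7 (2), i stops at 0 (5); swap ⇒ [2,20,4,18,10,16,19,5,9,12,21]
j stops at 2 (4), i stops at 1 (20); swap ⇒ [2,4,20,18,10,16,19,5,9,12,21]
j stops at 1, i stops at 2; i≥j ⇒ return 1. A=[2,4,20,18,10,16,19,5,9,12,21]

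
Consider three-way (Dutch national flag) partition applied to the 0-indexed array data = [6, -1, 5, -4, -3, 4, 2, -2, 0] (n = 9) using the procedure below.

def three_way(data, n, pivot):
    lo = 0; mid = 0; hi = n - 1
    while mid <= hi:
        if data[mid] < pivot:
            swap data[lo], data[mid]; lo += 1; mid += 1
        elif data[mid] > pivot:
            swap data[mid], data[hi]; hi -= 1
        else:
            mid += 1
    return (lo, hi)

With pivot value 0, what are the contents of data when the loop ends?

[-1, -2, -4, -3, 0, 2, 4, 5, 6]

pivot = 0; lo=0, mid=0, hi=8
data[mid]=6>0: swap data[0],data[8]; hi=7 → [0, -1, 5, -4, -3, 4, 2, -2, 6]
data[mid]=0=0: mid=1
data[mid]=-1<0: swap data[0],data[1]; lo=1,mid=2 → [-1, 0, 5, -4, -3, 4, 2, -2, 6]
data[mid]=5>0: swap data[2],data[7]; hi=6 → [-1, 0, -2, -4, -3, 4, 2, 5, 6]
data[mid]=-2<0: swap data[1],data[2]; lo=2,mid=3 → [-1, -2, 0, -4, -3, 4, 2, 5, 6]
data[mid]=-4<0: swap data[2],data[3]; lo=3,mid=4 → [-1, -2, -4, 0, -3, 4, 2, 5, 6]
data[mid]=-3<0: swap data[3],data[4]; lo=4,mid=5 → [-1, -2, -4, -3, 0, 4, 2, 5, 6]
data[mid]=4>0: swap data[5],data[6]; hi=5 → [-1, -2, -4, -3, 0, 2, 4, 5, 6]
data[mid]=2>0: swap data[5],data[5]; hi=4 → [-1, -2, -4, -3, 0, 2, 4, 5, 6]
end: lo=4, hi=4; data = [-1, -2, -4, -3, 0, 2, 4, 5, 6]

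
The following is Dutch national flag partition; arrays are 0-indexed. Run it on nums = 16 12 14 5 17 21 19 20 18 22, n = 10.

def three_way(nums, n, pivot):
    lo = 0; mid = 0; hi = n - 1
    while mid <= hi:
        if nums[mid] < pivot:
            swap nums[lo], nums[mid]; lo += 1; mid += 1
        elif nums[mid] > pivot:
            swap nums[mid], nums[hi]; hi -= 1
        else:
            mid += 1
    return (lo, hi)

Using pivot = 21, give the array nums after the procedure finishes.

lo=0 mid=0 hi=9
16<21: swap(0,0), lo=1 mid=1 ⇒ 16 12 14 5 17 21 19 20 18 22
12<21: swap(1,1), lo=2 mid=2 ⇒ 16 12 14 5 17 21 19 20 18 22
14<21: swap(2,2), lo=3 mid=3 ⇒ 16 12 14 5 17 21 19 20 18 22
5<21: swap(3,3), lo=4 mid=4 ⇒ 16 12 14 5 17 21 19 20 18 22
17<21: swap(4,4), lo=5 mid=5 ⇒ 16 12 14 5 17 21 19 20 18 22
21=21: mid=6
19<21: swap(5,6), lo=6 mid=7 ⇒ 16 12 14 5 17 19 21 20 18 22
20<21: swap(6,7), lo=7 mid=8 ⇒ 16 12 14 5 17 19 20 21 18 22
18<21: swap(7,8), lo=8 mid=9 ⇒ 16 12 14 5 17 19 20 18 21 22
22>21: swap(9,9), hi=8 ⇒ 16 12 14 5 17 19 20 18 21 22
done. lo=8 hi=8; nums=16 12 14 5 17 19 20 18 21 22

16 12 14 5 17 19 20 18 21 22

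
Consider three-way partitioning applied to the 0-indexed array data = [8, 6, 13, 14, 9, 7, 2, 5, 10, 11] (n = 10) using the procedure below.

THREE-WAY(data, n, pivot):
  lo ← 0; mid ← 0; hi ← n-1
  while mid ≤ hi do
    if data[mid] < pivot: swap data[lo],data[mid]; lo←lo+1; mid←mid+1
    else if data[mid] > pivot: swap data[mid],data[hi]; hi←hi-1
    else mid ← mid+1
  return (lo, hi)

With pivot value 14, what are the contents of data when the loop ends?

pivot = 14; lo=0, mid=0, hi=9
data[mid]=8<14: swap data[0],data[0]; lo=1,mid=1 → [8, 6, 13, 14, 9, 7, 2, 5, 10, 11]
data[mid]=6<14: swap data[1],data[1]; lo=2,mid=2 → [8, 6, 13, 14, 9, 7, 2, 5, 10, 11]
data[mid]=13<14: swap data[2],data[2]; lo=3,mid=3 → [8, 6, 13, 14, 9, 7, 2, 5, 10, 11]
data[mid]=14=14: mid=4
data[mid]=9<14: swap data[3],data[4]; lo=4,mid=5 → [8, 6, 13, 9, 14, 7, 2, 5, 10, 11]
data[mid]=7<14: swap data[4],data[5]; lo=5,mid=6 → [8, 6, 13, 9, 7, 14, 2, 5, 10, 11]
data[mid]=2<14: swap data[5],data[6]; lo=6,mid=7 → [8, 6, 13, 9, 7, 2, 14, 5, 10, 11]
data[mid]=5<14: swap data[6],data[7]; lo=7,mid=8 → [8, 6, 13, 9, 7, 2, 5, 14, 10, 11]
data[mid]=10<14: swap data[7],data[8]; lo=8,mid=9 → [8, 6, 13, 9, 7, 2, 5, 10, 14, 11]
data[mid]=11<14: swap data[8],data[9]; lo=9,mid=10 → [8, 6, 13, 9, 7, 2, 5, 10, 11, 14]
end: lo=9, hi=9; data = [8, 6, 13, 9, 7, 2, 5, 10, 11, 14]

[8, 6, 13, 9, 7, 2, 5, 10, 11, 14]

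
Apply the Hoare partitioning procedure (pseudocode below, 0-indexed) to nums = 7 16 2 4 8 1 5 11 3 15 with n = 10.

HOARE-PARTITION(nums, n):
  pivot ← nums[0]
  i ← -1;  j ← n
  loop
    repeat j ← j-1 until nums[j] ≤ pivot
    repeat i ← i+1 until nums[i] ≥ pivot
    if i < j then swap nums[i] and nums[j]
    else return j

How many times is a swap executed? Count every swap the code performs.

3

pivot = nums[0] = 7; i = -1, j = 10
j→8 (nums[8]=3≤7), i→0 (nums[0]=7≥7); i<j, swap → 3 16 2 4 8 1 5 11 7 15
j→6 (nums[6]=5≤7), i→1 (nums[1]=16≥7); i<j, swap → 3 5 2 4 8 1 16 11 7 15
j→5 (nums[5]=1≤7), i→4 (nums[4]=8≥7); i<j, swap → 3 5 2 4 1 8 16 11 7 15
j→4, i→5; i≥j, return j=4. nums = 3 5 2 4 1 8 16 11 7 15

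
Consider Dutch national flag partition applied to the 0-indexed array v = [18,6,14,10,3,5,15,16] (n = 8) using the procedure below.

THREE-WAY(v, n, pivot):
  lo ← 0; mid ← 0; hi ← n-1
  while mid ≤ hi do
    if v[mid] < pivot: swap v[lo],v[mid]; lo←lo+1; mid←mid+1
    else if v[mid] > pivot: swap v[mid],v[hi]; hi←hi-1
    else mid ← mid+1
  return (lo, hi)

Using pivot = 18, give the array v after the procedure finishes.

pivot = 18; lo=0, mid=0, hi=7
v[mid]=18=18: mid=1
v[mid]=6<18: swap v[0],v[1]; lo=1,mid=2 → [6,18,14,10,3,5,15,16]
v[mid]=14<18: swap v[1],v[2]; lo=2,mid=3 → [6,14,18,10,3,5,15,16]
v[mid]=10<18: swap v[2],v[3]; lo=3,mid=4 → [6,14,10,18,3,5,15,16]
v[mid]=3<18: swap v[3],v[4]; lo=4,mid=5 → [6,14,10,3,18,5,15,16]
v[mid]=5<18: swap v[4],v[5]; lo=5,mid=6 → [6,14,10,3,5,18,15,16]
v[mid]=15<18: swap v[5],v[6]; lo=6,mid=7 → [6,14,10,3,5,15,18,16]
v[mid]=16<18: swap v[6],v[7]; lo=7,mid=8 → [6,14,10,3,5,15,16,18]
end: lo=7, hi=7; v = [6,14,10,3,5,15,16,18]

[6,14,10,3,5,15,16,18]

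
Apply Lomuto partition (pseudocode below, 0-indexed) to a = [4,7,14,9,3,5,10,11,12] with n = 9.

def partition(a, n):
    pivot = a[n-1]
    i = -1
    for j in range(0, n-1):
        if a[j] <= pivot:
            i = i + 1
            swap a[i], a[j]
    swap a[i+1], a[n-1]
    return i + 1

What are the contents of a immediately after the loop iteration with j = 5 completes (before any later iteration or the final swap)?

pivot = a[8] = 12; i = -1
j=0: a[0]=4 ≤ 12 → i=0, swap a[0],a[0] (no change) → [4,7,14,9,3,5,10,11,12]
j=1: a[1]=7 ≤ 12 → i=1, swap a[1],a[1] (no change) → [4,7,14,9,3,5,10,11,12]
j=2: a[2]=14 > 12 → no swap
j=3: a[3]=9 ≤ 12 → i=2, swap a[2],a[3] → [4,7,9,14,3,5,10,11,12]
j=4: a[4]=3 ≤ 12 → i=3, swap a[3],a[4] → [4,7,9,3,14,5,10,11,12]
j=5: a[5]=5 ≤ 12 → i=4, swap a[4],a[5] → [4,7,9,3,5,14,10,11,12]
(after j=5) a = [4,7,9,3,5,14,10,11,12]

[4,7,9,3,5,14,10,11,12]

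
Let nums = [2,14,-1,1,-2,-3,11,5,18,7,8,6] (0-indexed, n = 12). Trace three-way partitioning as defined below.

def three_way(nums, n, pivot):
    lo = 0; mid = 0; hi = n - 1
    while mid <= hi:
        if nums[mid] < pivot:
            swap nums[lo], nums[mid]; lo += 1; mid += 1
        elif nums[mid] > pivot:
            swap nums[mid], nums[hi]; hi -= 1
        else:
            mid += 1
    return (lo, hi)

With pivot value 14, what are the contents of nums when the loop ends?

lo=0 mid=0 hi=11
2<14: swap(0,0), lo=1 mid=1 ⇒ [2,14,-1,1,-2,-3,11,5,18,7,8,6]
14=14: mid=2
-1<14: swap(1,2), lo=2 mid=3 ⇒ [2,-1,14,1,-2,-3,11,5,18,7,8,6]
1<14: swap(2,3), lo=3 mid=4 ⇒ [2,-1,1,14,-2,-3,11,5,18,7,8,6]
-2<14: swap(3,4), lo=4 mid=5 ⇒ [2,-1,1,-2,14,-3,11,5,18,7,8,6]
-3<14: swap(4,5), lo=5 mid=6 ⇒ [2,-1,1,-2,-3,14,11,5,18,7,8,6]
11<14: swap(5,6), lo=6 mid=7 ⇒ [2,-1,1,-2,-3,11,14,5,18,7,8,6]
5<14: swap(6,7), lo=7 mid=8 ⇒ [2,-1,1,-2,-3,11,5,14,18,7,8,6]
18>14: swap(8,11), hi=10 ⇒ [2,-1,1,-2,-3,11,5,14,6,7,8,18]
6<14: swap(7,8), lo=8 mid=9 ⇒ [2,-1,1,-2,-3,11,5,6,14,7,8,18]
7<14: swap(8,9), lo=9 mid=10 ⇒ [2,-1,1,-2,-3,11,5,6,7,14,8,18]
8<14: swap(9,10), lo=10 mid=11 ⇒ [2,-1,1,-2,-3,11,5,6,7,8,14,18]
done. lo=10 hi=10; nums=[2,-1,1,-2,-3,11,5,6,7,8,14,18]

[2,-1,1,-2,-3,11,5,6,7,8,14,18]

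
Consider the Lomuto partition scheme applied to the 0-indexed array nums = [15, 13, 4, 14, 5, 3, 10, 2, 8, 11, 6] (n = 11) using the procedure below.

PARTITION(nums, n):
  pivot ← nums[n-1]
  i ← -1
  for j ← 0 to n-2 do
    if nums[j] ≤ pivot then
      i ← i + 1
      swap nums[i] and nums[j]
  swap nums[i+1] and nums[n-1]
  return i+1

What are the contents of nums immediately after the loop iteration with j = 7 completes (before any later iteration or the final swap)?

pivot = nums[10] = 6; i = -1
j=0: nums[0]=15 > 6 → no swap
j=1: nums[1]=13 > 6 → no swap
j=2: nums[2]=4 ≤ 6 → i=0, swap nums[0],nums[2] → [4, 13, 15, 14, 5, 3, 10, 2, 8, 11, 6]
j=3: nums[3]=14 > 6 → no swap
j=4: nums[4]=5 ≤ 6 → i=1, swap nums[1],nums[4] → [4, 5, 15, 14, 13, 3, 10, 2, 8, 11, 6]
j=5: nums[5]=3 ≤ 6 → i=2, swap nums[2],nums[5] → [4, 5, 3, 14, 13, 15, 10, 2, 8, 11, 6]
j=6: nums[6]=10 > 6 → no swap
j=7: nums[7]=2 ≤ 6 → i=3, swap nums[3],nums[7] → [4, 5, 3, 2, 13, 15, 10, 14, 8, 11, 6]
(after j=7) nums = [4, 5, 3, 2, 13, 15, 10, 14, 8, 11, 6]

[4, 5, 3, 2, 13, 15, 10, 14, 8, 11, 6]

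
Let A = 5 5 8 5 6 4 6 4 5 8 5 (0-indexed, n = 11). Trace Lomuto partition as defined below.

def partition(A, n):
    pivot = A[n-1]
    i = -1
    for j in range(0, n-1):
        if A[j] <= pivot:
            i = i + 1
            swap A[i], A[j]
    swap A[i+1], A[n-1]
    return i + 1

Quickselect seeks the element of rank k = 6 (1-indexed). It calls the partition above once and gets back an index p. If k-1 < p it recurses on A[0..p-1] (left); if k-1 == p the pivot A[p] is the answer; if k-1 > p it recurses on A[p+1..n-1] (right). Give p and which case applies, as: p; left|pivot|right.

pivot = A[10] = 5; i = -1
j=0: A[0]=5 ≤ 5 → i=0, swap A[0],A[0] (no change) → 5 5 8 5 6 4 6 4 5 8 5
j=1: A[1]=5 ≤ 5 → i=1, swap A[1],A[1] (no change) → 5 5 8 5 6 4 6 4 5 8 5
j=2: A[2]=8 > 5 → no swap
j=3: A[3]=5 ≤ 5 → i=2, swap A[2],A[3] → 5 5 5 8 6 4 6 4 5 8 5
j=4: A[4]=6 > 5 → no swap
j=5: A[5]=4 ≤ 5 → i=3, swap A[3],A[5] → 5 5 5 4 6 8 6 4 5 8 5
j=6: A[6]=6 > 5 → no swap
j=7: A[7]=4 ≤ 5 → i=4, swap A[4],A[7] → 5 5 5 4 4 8 6 6 5 8 5
j=8: A[8]=5 ≤ 5 → i=5, swap A[5],A[8] → 5 5 5 4 4 5 6 6 8 8 5
j=9: A[9]=8 > 5 → no swap
final swap A[6],A[10] → 5 5 5 4 4 5 5 6 8 8 6; return 6
p = 6; k-1 = 5 < 6 ⇒ left

6; left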